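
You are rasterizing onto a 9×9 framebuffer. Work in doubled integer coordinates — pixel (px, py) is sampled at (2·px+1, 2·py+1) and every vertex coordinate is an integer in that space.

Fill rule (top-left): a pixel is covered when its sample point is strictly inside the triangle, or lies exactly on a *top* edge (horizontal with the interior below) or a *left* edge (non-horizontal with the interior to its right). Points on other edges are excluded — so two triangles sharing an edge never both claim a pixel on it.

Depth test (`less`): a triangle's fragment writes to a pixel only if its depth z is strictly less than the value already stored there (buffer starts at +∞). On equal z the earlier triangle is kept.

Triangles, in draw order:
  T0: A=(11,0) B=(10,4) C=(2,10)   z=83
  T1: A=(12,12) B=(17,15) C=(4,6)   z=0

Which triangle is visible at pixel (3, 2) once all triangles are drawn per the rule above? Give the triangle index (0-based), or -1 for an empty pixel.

T0:
  2·area = 26
  edge (11, 0)→(10, 4): d=(-1,4) right/bottom  bias=-1
  edge (10, 4)→(2, 10): d=(-8,6) right/bottom  bias=-1
  edge (2, 10)→(11, 0): d=(9,-10) top-left  bias=+0
    (4,1)@(9, 3): e=[5,14,7] → X
    (5,1)@(11, 3): e=[-3,2,27] → .
    (3,2)@(7, 5): e=[11,10,5] → X
    (4,2)@(9, 5): e=[3,-2,25] → .
    (2,3)@(5, 7): e=[17,6,3] → X
    (3,3)@(7, 7): e=[9,-6,23] → .
    (1,4)@(3, 9): e=[23,2,1] → X
    (2,4)@(5, 9): e=[15,-10,21] → .
    (1,5)@(3, 11): e=[21,-14,19] → .
  covered (4 px):
    . . . . . . . . .
    . . . . X . . . .
    . . . X . . . . .
    . . X . . . . . .
    . X . . . . . . .
    . . . . . . . . .
    . . . . . . . . .
    . . . . . . . . .
    . . . . . . . . .
T1:
  2·area = 6  (B↔C swapped to make it positive)
  edge (12, 12)→(4, 6): d=(-8,-6) top-left  bias=+0
  edge (4, 6)→(17, 15): d=(13,9) right/bottom  bias=-1
  edge (17, 15)→(12, 12): d=(-5,-3) top-left  bias=+0
    (3,4)@(7, 9): e=[-6,12,0] → .  [on edge]
    (5,5)@(11, 11): e=[2,2,2] → X
    (6,5)@(13, 11): e=[14,-16,8] → .
    (5,6)@(11, 13): e=[-14,28,-8] → .
    (8,7)@(17, 15): e=[6,0,0] → .  [on edge]
  covered (1 px):
    . . . . . . . . .
    . . . . . . . . .
    . . . . . . . . .
    . . . . . . . . .
    . . . . . . . . .
    . . . . . X . . .
    . . . . . . . . .
    . . . . . . . . .
    . . . . . . . . .

Z-buffer (winner per pixel, '.' = empty):
  . . . . . . . . .
  . . . . 0 . . . .
  . . . 0 . . . . .
  . . 0 . . . . . .
  . 0 . . . . . . .
  . . . . . 1 . . .
  . . . . . . . . .
  . . . . . . . . .
  . . . . . . . . .

Final: 0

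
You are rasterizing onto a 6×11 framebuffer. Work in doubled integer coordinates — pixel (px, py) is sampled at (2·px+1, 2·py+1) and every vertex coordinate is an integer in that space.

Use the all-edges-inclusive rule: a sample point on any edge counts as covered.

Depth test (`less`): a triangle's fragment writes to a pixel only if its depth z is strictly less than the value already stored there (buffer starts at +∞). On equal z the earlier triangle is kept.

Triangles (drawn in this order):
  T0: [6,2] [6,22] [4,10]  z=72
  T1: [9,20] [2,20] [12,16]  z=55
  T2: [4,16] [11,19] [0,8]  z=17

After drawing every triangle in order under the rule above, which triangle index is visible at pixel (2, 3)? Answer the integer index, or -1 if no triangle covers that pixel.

T0:
  2·area = 40
  edge (6, 2)→(6, 22): d=(0,20) inclusive
  edge (6, 22)→(4, 10): d=(-2,-12) inclusive
  edge (4, 10)→(6, 2): d=(2,-8) inclusive
    (2,3)@(5, 7): e=[20,18,2] → X
    (3,3)@(7, 7): e=[-20,42,18] → .
    (2,4)@(5, 9): e=[20,14,6] → X
    (3,4)@(7, 9): e=[-20,38,22] → .
    (2,5)@(5, 11): e=[20,10,10] → X
    (3,5)@(7, 11): e=[-20,34,26] → .
    (2,6)@(5, 13): e=[20,6,14] → X
    (3,6)@(7, 13): e=[-20,30,30] → .
    (2,7)@(5, 15): e=[20,2,18] → X
    (3,7)@(7, 15): e=[-20,26,34] → .
    (2,8)@(5, 17): e=[20,-2,22] → .
  covered (5 px):
    . . . . . .
    . . . . . .
    . . . . . .
    . . X . . .
    . . X . . .
    . . X . . .
    . . X . . .
    . . X . . .
    . . . . . .
    . . . . . .
    . . . . . .
T1:
  2·area = 28
  edge (9, 20)→(2, 20): d=(-7,0) inclusive
  edge (2, 20)→(12, 16): d=(10,-4) inclusive
  edge (12, 16)→(9, 20): d=(-3,4) inclusive
    (5,8)@(11, 17): e=[21,6,1] → X
    (2,9)@(5, 19): e=[7,2,19] → X
    (3,9)@(7, 19): e=[7,10,11] → X
    (4,9)@(9, 19): e=[7,18,3] → X
    (5,9)@(11, 19): e=[7,26,-5] → .
    (2,10)@(5, 21): e=[-7,22,13] → .
    (3,10)@(7, 21): e=[-7,30,5] → .
    (4,10)@(9, 21): e=[-7,38,-3] → .
  covered (4 px):
    . . . . . .
    . . . . . .
    . . . . . .
    . . . . . .
    . . . . . .
    . . . . . .
    . . . . . .
    . . . . . .
    . . . . . X
    . . X X X .
    . . . . . .
T2:
  2·area = 44  (B↔C swapped to make it positive)
  edge (4, 16)→(0, 8): d=(-4,-8) inclusive
  edge (0, 8)→(11, 19): d=(11,11) inclusive
  edge (11, 19)→(4, 16): d=(-7,-3) inclusive
    (0,4)@(1, 9): e=[4,0,40] → X  [on edge]
    (1,4)@(3, 9): e=[20,-22,46] → .
    (0,5)@(1, 11): e=[-4,22,26] → .
    (1,5)@(3, 11): e=[12,0,32] → X  [on edge]
    (2,5)@(5, 11): e=[28,-22,38] → .
    (1,6)@(3, 13): e=[4,22,18] → X
    (2,6)@(5, 13): e=[20,0,24] → X  [on edge]
    (3,6)@(7, 13): e=[36,-22,30] → .
    (1,7)@(3, 15): e=[-4,44,4] → .
    (2,7)@(5, 15): e=[12,22,10] → X
    (3,7)@(7, 15): e=[28,0,16] → X  [on edge]
    (4,7)@(9, 15): e=[44,-22,22] → .
    (4,8)@(9, 17): e=[36,0,8] → X  [on edge]
    (5,9)@(11, 19): e=[44,0,0] → X  [on edge]
  covered (9 px):
    . . . . . .
    . . . . . .
    . . . . . .
    . . . . . .
    X . . . . .
    . X . . . .
    . X X . . .
    . . X X . .
    . . . X X .
    . . . . . X
    . . . . . .

Z-buffer (winner per pixel, '.' = empty):
  . . . . . .
  . . . . . .
  . . . . . .
  . . 0 . . .
  2 . 0 . . .
  . 2 0 . . .
  . 2 2 . . .
  . . 2 2 . .
  . . . 2 2 1
  . . 1 1 1 2
  . . . . . .

Result: 0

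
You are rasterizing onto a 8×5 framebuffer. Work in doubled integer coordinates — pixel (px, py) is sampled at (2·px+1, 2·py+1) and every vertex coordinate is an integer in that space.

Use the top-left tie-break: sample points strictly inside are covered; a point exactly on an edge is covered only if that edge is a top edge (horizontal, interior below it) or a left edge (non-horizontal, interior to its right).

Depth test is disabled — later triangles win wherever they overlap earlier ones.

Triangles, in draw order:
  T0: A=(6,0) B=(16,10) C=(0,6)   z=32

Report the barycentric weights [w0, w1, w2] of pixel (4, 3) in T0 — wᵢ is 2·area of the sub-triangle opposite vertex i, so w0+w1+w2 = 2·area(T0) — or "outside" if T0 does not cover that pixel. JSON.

T0:
  2·area = 120
  edge (6, 0)→(16, 10): d=(10,10) right/bottom  bias=-1
  edge (16, 10)→(0, 6): d=(-16,-4) top-left  bias=+0
  edge (0, 6)→(6, 0): d=(6,-6) top-left  bias=+0
    (2,0)@(5, 1): e=[20,100,0] → █  [on edge]
    (3,0)@(7, 1): e=[0,108,12] → ·  [on edge]
    (1,1)@(3, 3): e=[60,60,0] → █  [on edge]
    (3,1)@(7, 3): e=[20,76,24] → █
    (4,1)@(9, 3): e=[0,84,36] → ·  [on edge]
    (0,2)@(1, 5): e=[100,20,0] → █  [on edge]
    (4,2)@(9, 5): e=[20,52,48] → █
    (5,2)@(11, 5): e=[0,60,60] → ·  [on edge]
    (0,3)@(1, 7): e=[120,-12,12] → ·
    (1,3)@(3, 7): e=[100,-4,24] → ·
    (2,3)@(5, 7): e=[80,4,36] → █
    (5,3)@(11, 7): e=[20,28,72] → █
    (6,3)@(13, 7): e=[0,36,84] → ·  [on edge]
    (7,4)@(15, 9): e=[0,12,108] → ·  [on edge]
  covered (14 px):
    · · █ · · · · ·
    · █ █ █ · · · ·
    █ █ █ █ █ · · ·
    · · █ █ █ █ · ·
    · · · · · · █ ·

Answer: [20,60,40]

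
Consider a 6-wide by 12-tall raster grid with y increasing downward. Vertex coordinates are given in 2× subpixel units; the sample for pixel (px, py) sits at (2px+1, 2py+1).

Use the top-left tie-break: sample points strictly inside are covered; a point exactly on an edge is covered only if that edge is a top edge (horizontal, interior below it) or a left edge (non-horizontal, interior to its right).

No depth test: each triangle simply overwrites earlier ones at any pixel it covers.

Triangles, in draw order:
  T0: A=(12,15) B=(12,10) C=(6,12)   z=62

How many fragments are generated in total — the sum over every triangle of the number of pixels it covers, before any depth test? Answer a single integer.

T0:
  2·area = 30  (B↔C swapped to make it positive)
  edge (12, 15)→(6, 12): d=(-6,-3) top-left  bias=+0
  edge (6, 12)→(12, 10): d=(6,-2) top-left  bias=+0
  edge (12, 10)→(12, 15): d=(0,5) right/bottom  bias=-1
    (4,5)@(9, 11): e=[15,0,15] → █  [on edge]
    (5,5)@(11, 11): e=[21,4,5] → █
    (1,6)@(3, 13): e=[-15,0,45] → ·  [on edge]
    (4,6)@(9, 13): e=[3,12,15] → █
    (4,7)@(9, 15): e=[-9,24,15] → ·
    (5,7)@(11, 15): e=[-3,28,5] → ·
  covered (4 px):
    · · · · · ·
    · · · · · ·
    · · · · · ·
    · · · · · ·
    · · · · · ·
    · · · · █ █
    · · · · █ █
    · · · · · ·
    · · · · · ·
    · · · · · ·
    · · · · · ·
    · · · · · ·

Final: 4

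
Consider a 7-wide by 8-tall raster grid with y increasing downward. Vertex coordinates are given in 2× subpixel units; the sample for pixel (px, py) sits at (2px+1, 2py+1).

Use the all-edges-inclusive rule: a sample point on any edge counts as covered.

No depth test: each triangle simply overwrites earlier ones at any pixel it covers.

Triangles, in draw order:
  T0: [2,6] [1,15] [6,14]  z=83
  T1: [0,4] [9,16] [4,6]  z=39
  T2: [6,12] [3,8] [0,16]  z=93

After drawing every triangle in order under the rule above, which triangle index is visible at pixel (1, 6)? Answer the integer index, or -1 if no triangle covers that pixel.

T0:
  2·area = 44  (B↔C swapped to make it positive)
  edge (2, 6)→(6, 14): d=(4,8) inclusive
  edge (6, 14)→(1, 15): d=(-5,1) inclusive
  edge (1, 15)→(2, 6): d=(1,-9) inclusive
    (1,4)@(3, 9): e=[4,28,12] → #
    (2,4)@(5, 9): e=[-12,26,30] → ·
    (1,5)@(3, 11): e=[12,18,14] → #
    (2,5)@(5, 11): e=[-4,16,32] → ·
    (1,6)@(3, 13): e=[20,8,16] → #
    (2,6)@(5, 13): e=[4,6,34] → #
    (3,6)@(7, 13): e=[-12,4,52] → ·
    (5,6)@(11, 13): e=[-44,0,88] → ·  [on edge]
    (0,7)@(1, 15): e=[44,0,0] → #  [on edge]
    (1,7)@(3, 15): e=[28,-2,18] → ·
    (2,7)@(5, 15): e=[12,-4,36] → ·
  covered (5 px):
    · · · · · · ·
    · · · · · · ·
    · · · · · · ·
    · · · · · · ·
    · # · · · · ·
    · # · · · · ·
    · # # · · · ·
    # · · · · · ·
T1:
  2·area = 30  (B↔C swapped to make it positive)
  edge (0, 4)→(4, 6): d=(4,2) inclusive
  edge (4, 6)→(9, 16): d=(5,10) inclusive
  edge (9, 16)→(0, 4): d=(-9,-12) inclusive
    (0,2)@(1, 5): e=[2,25,3] → #
    (1,2)@(3, 5): e=[-2,5,27] → ·
    (0,3)@(1, 7): e=[10,35,-15] → ·
    (1,3)@(3, 7): e=[6,15,9] → #
    (2,3)@(5, 7): e=[2,-5,33] → ·
    (1,4)@(3, 9): e=[14,25,-9] → ·
    (2,4)@(5, 9): e=[10,5,15] → #
    (3,4)@(7, 9): e=[6,-15,39] → ·
    (2,5)@(5, 11): e=[18,15,-3] → ·
    (3,6)@(7, 13): e=[22,5,3] → #
    (4,6)@(9, 13): e=[18,-15,27] → ·
    (3,7)@(7, 15): e=[30,15,-15] → ·
  covered (4 px):
    · · · · · · ·
    · · · · · · ·
    # · · · · · ·
    · # · · · · ·
    · · # · · · ·
    · · · · · · ·
    · · · # · · ·
    · · · · · · ·
T2:
  2·area = 36  (B↔C swapped to make it positive)
  edge (6, 12)→(0, 16): d=(-6,4) inclusive
  edge (0, 16)→(3, 8): d=(3,-8) inclusive
  edge (3, 8)→(6, 12): d=(3,4) inclusive
    (1,4)@(3, 9): e=[30,3,3] → #
    (2,4)@(5, 9): e=[22,19,-5] → ·
    (1,5)@(3, 11): e=[18,9,9] → #
    (2,5)@(5, 11): e=[10,25,1] → #
    (3,5)@(7, 11): e=[2,41,-7] → ·
    (1,6)@(3, 13): e=[6,15,15] → #
    (2,6)@(5, 13): e=[-2,31,7] → ·
    (0,7)@(1, 15): e=[2,5,29] → #
    (1,7)@(3, 15): e=[-6,21,21] → ·
  covered (5 px):
    · · · · · · ·
    · · · · · · ·
    · · · · · · ·
    · · · · · · ·
    · # · · · · ·
    · # # · · · ·
    · # · · · · ·
    # · · · · · ·

Z-buffer (winner per pixel, '.' = empty):
  . . . . . . .
  . . . . . . .
  1 . . . . . .
  . 1 . . . . .
  . 2 1 . . . .
  . 2 2 . . . .
  . 2 0 1 . . .
  2 . . . . . .

Final: 2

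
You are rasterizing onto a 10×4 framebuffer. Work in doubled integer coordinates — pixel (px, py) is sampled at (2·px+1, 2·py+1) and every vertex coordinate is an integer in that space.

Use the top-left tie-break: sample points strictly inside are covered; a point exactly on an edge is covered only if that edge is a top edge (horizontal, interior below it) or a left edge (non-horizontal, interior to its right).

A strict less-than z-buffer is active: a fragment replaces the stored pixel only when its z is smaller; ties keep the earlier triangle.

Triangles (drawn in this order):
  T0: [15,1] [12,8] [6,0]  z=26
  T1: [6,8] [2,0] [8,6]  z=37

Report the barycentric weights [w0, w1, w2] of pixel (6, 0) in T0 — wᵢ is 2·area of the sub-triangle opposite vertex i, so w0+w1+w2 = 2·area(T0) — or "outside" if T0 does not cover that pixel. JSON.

T0:
  2·area = 66
  edge (15, 1)→(12, 8): d=(-3,7) right/bottom  bias=-1
  edge (12, 8)→(6, 0): d=(-6,-8) top-left  bias=+0
  edge (6, 0)→(15, 1): d=(9,1) right/bottom  bias=-1
    (3,0)@(7, 1): e=[56,2,8] → X
    (4,0)@(9, 1): e=[42,18,6] → X
    (5,0)@(11, 1): e=[28,34,4] → X
    (6,0)@(13, 1): e=[14,50,2] → X
    (7,0)@(15, 1): e=[0,66,0] → .  [on edge]
    (3,1)@(7, 3): e=[50,-10,26] → .
    (4,1)@(9, 3): e=[36,6,24] → X
    (7,1)@(15, 3): e=[-6,54,18] → .
    (4,2)@(9, 5): e=[30,-6,42] → .
    (5,2)@(11, 5): e=[16,10,40] → X
    (7,2)@(15, 5): e=[-12,42,36] → .
    (5,3)@(11, 7): e=[10,-2,58] → .
  covered (9 px):
    . . . X X X X . . .
    . . . . X X X . . .
    . . . . . X X . . .
    . . . . . . . . . .
T1:
  2·area = 24
  edge (6, 8)→(2, 0): d=(-4,-8) top-left  bias=+0
  edge (2, 0)→(8, 6): d=(6,6) right/bottom  bias=-1
  edge (8, 6)→(6, 8): d=(-2,2) right/bottom  bias=-1
    (1,0)@(3, 1): e=[4,0,20] → .  [on edge]
    (6,0)@(13, 1): e=[84,-60,0] → .  [on edge]
    (2,1)@(5, 3): e=[12,0,12] → .  [on edge]
    (5,1)@(11, 3): e=[60,-36,0] → .  [on edge]
    (2,2)@(5, 5): e=[4,12,8] → X
    (3,2)@(7, 5): e=[20,0,4] → .  [on edge]
    (4,2)@(9, 5): e=[36,-12,0] → .  [on edge]
    (2,3)@(5, 7): e=[-4,24,4] → .
    (3,3)@(7, 7): e=[12,12,0] → .  [on edge]
    (4,3)@(9, 7): e=[28,0,-4] → .  [on edge]
  covered (1 px):
    . . . . . . . . . .
    . . . . . . . . . .
    . . X . . . . . . .
    . . . . . . . . . .

Answer: [50,2,14]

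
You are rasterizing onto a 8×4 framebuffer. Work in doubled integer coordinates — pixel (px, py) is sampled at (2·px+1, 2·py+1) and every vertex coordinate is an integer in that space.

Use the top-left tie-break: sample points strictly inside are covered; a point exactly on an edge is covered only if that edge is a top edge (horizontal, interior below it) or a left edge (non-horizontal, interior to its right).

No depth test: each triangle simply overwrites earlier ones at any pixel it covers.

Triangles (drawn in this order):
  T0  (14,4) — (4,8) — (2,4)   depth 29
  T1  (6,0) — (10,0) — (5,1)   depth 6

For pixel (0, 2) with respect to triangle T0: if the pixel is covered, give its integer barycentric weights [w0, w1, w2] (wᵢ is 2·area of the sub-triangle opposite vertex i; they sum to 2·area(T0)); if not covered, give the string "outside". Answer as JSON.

T0:
  2·area = 48
  edge (14, 4)→(4, 8): d=(-10,4) right/bottom  bias=-1
  edge (4, 8)→(2, 4): d=(-2,-4) top-left  bias=+0
  edge (2, 4)→(14, 4): d=(12,0) top-left  bias=+0
    (1,2)@(3, 5): e=[34,2,12] → #
    (2,2)@(5, 5): e=[26,10,12] → #
    (3,2)@(7, 5): e=[18,18,12] → #
    (4,2)@(9, 5): e=[10,26,12] → #
    (5,2)@(11, 5): e=[2,34,12] → #
    (6,2)@(13, 5): e=[-6,42,12] → ·
    (1,3)@(3, 7): e=[14,-2,36] → ·
    (2,3)@(5, 7): e=[6,6,36] → #
    (3,3)@(7, 7): e=[-2,14,36] → ·
    (4,3)@(9, 7): e=[-10,22,36] → ·
    (5,3)@(11, 7): e=[-18,30,36] → ·
  covered (6 px):
    · · · · · · · ·
    · · · · · · · ·
    · # # # # # · ·
    · · # · · · · ·
T1:
  2·area = 4
  edge (6, 0)→(10, 0): d=(4,0) top-left  bias=+0
  edge (10, 0)→(5, 1): d=(-5,1) right/bottom  bias=-1
  edge (5, 1)→(6, 0): d=(1,-1) top-left  bias=+0
    (2,0)@(5, 1): e=[4,0,0] → ·  [on edge]
    (1,1)@(3, 3): e=[12,-8,0] → ·  [on edge]
    (0,2)@(1, 5): e=[20,-16,0] → ·  [on edge]
  covered (0 px):
    · · · · · · · ·
    · · · · · · · ·
    · · · · · · · ·
    · · · · · · · ·

Answer: "outside"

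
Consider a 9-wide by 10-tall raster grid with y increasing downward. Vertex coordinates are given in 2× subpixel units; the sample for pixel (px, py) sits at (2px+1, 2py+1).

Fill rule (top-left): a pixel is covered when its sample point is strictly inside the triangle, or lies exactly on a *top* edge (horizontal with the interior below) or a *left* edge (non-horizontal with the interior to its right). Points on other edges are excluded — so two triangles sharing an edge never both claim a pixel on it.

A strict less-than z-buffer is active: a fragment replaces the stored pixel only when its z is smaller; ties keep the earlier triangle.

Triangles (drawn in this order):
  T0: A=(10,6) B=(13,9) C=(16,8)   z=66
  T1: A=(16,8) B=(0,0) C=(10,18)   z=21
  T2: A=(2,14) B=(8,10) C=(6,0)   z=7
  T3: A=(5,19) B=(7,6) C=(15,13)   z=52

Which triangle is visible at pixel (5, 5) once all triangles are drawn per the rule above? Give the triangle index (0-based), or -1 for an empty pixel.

T0:
  2·area = 12  (B↔C swapped to make it positive)
  edge (10, 6)→(16, 8): d=(6,2) right/bottom  bias=-1
  edge (16, 8)→(13, 9): d=(-3,1) right/bottom  bias=-1
  edge (13, 9)→(10, 6): d=(-3,-3) top-left  bias=+0
    (2,0)@(5, 1): e=[-20,32,0] → .  [on edge]
    (0,1)@(1, 3): e=[0,30,-18] → .  [on edge]
    (3,1)@(7, 3): e=[-12,24,0] → .  [on edge]
    (3,2)@(7, 5): e=[0,18,-6] → .  [on edge]
    (4,2)@(9, 5): e=[-4,16,0] → .  [on edge]
    (5,3)@(11, 7): e=[4,8,0] → X  [on edge]
    (6,3)@(13, 7): e=[0,6,6] → .  [on edge]
    (5,4)@(11, 9): e=[16,2,-6] → .
    (6,4)@(13, 9): e=[12,0,0] → .  [on edge]
    (3,5)@(7, 11): e=[36,0,-24] → .  [on edge]
    (7,5)@(15, 11): e=[20,-8,0] → .  [on edge]
    (0,6)@(1, 13): e=[60,0,-48] → .  [on edge]
    (8,6)@(17, 13): e=[28,-16,0] → .  [on edge]
  covered (1 px):
    . . . . . . . . .
    . . . . . . . . .
    . . . . . . . . .
    . . . . . X . . .
    . . . . . . . . .
    . . . . . . . . .
    . . . . . . . . .
    . . . . . . . . .
    . . . . . . . . .
    . . . . . . . . .
T1:
  2·area = 208  (B↔C swapped to make it positive)
  edge (16, 8)→(10, 18): d=(-6,10) right/bottom  bias=-1
  edge (10, 18)→(0, 0): d=(-10,-18) top-left  bias=+0
  edge (0, 0)→(16, 8): d=(16,8) right/bottom  bias=-1
    (0,0)@(1, 1): e=[192,8,8] → X
    (1,0)@(3, 1): e=[172,44,-8] → .
    (0,1)@(1, 3): e=[180,-12,40] → .
    (1,1)@(3, 3): e=[160,24,24] → X
    (2,1)@(5, 3): e=[140,60,8] → X
    (3,1)@(7, 3): e=[120,96,-8] → .
    (1,2)@(3, 5): e=[148,4,56] → X
    (3,2)@(7, 5): e=[108,76,24] → X
    (4,2)@(9, 5): e=[88,112,8] → X
    (5,2)@(11, 5): e=[68,148,-8] → .
    (1,3)@(3, 7): e=[136,-16,88] → .
    (2,3)@(5, 7): e=[116,20,72] → X
    (2,4)@(5, 9): e=[104,0,104] → X  [on edge]
    (6,6)@(13, 13): e=[0,104,104] → .  [on edge]
  covered (26 px):
    X . . . . . . . .
    . X X . . . . . .
    . X X X X . . . .
    . . X X X X X . .
    . . X X X X X X .
    . . . X X X X . .
    . . . . X X . . .
    . . . . X X . . .
    . . . . . . . . .
    . . . . . . . . .
T2:
  2·area = 68  (B↔C swapped to make it positive)
  edge (2, 14)→(6, 0): d=(4,-14) top-left  bias=+0
  edge (6, 0)→(8, 10): d=(2,10) right/bottom  bias=-1
  edge (8, 10)→(2, 14): d=(-6,4) right/bottom  bias=-1
    (2,2)@(5, 5): e=[6,20,42] → X
    (3,2)@(7, 5): e=[34,0,34] → .  [on edge]
    (2,3)@(5, 7): e=[14,24,30] → X
    (3,3)@(7, 7): e=[42,4,22] → X
    (4,3)@(9, 7): e=[70,-16,14] → .
    (2,4)@(5, 9): e=[22,28,18] → X
    (4,4)@(9, 9): e=[78,-12,2] → .
    (1,5)@(3, 11): e=[2,52,14] → X
    (3,5)@(7, 11): e=[58,12,-2] → .
    (1,6)@(3, 13): e=[10,56,2] → X
    (2,6)@(5, 13): e=[38,36,-6] → .
    (1,7)@(3, 15): e=[18,60,-10] → .
    (4,7)@(9, 15): e=[102,0,-34] → .  [on edge]
  covered (8 px):
    . . . . . . . . .
    . . . . . . . . .
    . . X . . . . . .
    . . X X . . . . .
    . . X X . . . . .
    . X X . . . . . .
    . X . . . . . . .
    . . . . . . . . .
    . . . . . . . . .
    . . . . . . . . .
T3:
  2·area = 118
  edge (5, 19)→(7, 6): d=(2,-13) top-left  bias=+0
  edge (7, 6)→(15, 13): d=(8,7) right/bottom  bias=-1
  edge (15, 13)→(5, 19): d=(-10,6) right/bottom  bias=-1
    (3,3)@(7, 7): e=[2,8,108] → X
    (4,3)@(9, 7): e=[28,-6,96] → .
    (3,4)@(7, 9): e=[6,24,88] → X
    (4,4)@(9, 9): e=[32,10,76] → X
    (5,4)@(11, 9): e=[58,-4,64] → .
    (3,5)@(7, 11): e=[10,40,68] → X
    (5,5)@(11, 11): e=[62,12,44] → X
    (6,5)@(13, 11): e=[88,-2,32] → .
    (3,6)@(7, 13): e=[14,56,48] → X
    (6,6)@(13, 13): e=[92,14,12] → X
    (7,6)@(15, 13): e=[118,0,0] → .  [on edge]
    (3,7)@(7, 15): e=[18,72,28] → X
    (2,9)@(5, 19): e=[0,118,0] → .  [on edge]
  covered (14 px):
    . . . . . . . . .
    . . . . . . . . .
    . . . . . . . . .
    . . . X . . . . .
    . . . X X . . . .
    . . . X X X . . .
    . . . X X X X . .
    . . . X X X . . .
    . . . X . . . . .
    . . . . . . . . .

Z-buffer (winner per pixel, '.' = empty):
  1 . . . . . . . .
  . 1 1 . . . . . .
  . 1 2 1 1 . . . .
  . . 2 2 1 1 1 . .
  . . 2 2 1 1 1 1 .
  . 2 2 1 1 1 1 . .
  . 2 . 3 1 1 3 . .
  . . . 3 1 1 . . .
  . . . 3 . . . . .
  . . . . . . . . .

Result: 1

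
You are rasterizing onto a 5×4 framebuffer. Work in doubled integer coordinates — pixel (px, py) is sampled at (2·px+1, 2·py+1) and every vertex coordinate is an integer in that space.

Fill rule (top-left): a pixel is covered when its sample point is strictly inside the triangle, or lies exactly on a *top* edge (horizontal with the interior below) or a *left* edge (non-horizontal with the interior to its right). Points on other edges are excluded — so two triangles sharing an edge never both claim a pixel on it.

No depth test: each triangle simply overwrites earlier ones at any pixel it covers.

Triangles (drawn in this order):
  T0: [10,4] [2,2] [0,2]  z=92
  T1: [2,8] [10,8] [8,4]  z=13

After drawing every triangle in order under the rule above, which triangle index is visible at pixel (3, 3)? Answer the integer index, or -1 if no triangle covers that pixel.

T0:
  2·area = 4  (B↔C swapped to make it positive)
  edge (10, 4)→(0, 2): d=(-10,-2) top-left  bias=+0
  edge (0, 2)→(2, 2): d=(2,0) top-left  bias=+0
  edge (2, 2)→(10, 4): d=(8,2) right/bottom  bias=-1
    (2,1)@(5, 3): e=[0,2,2] → X  [on edge]
    (3,1)@(7, 3): e=[4,2,-2] → .
    (2,2)@(5, 5): e=[-20,6,18] → .
  covered (1 px):
    . . . . .
    . . X . .
    . . . . .
    . . . . .
T1:
  2·area = 32  (B↔C swapped to make it positive)
  edge (2, 8)→(8, 4): d=(6,-4) top-left  bias=+0
  edge (8, 4)→(10, 8): d=(2,4) right/bottom  bias=-1
  edge (10, 8)→(2, 8): d=(-8,0) right/bottom  bias=-1
    (3,2)@(7, 5): e=[2,6,24] → X
    (4,2)@(9, 5): e=[10,-2,24] → .
    (2,3)@(5, 7): e=[6,18,8] → X
    (4,3)@(9, 7): e=[22,2,8] → X
  covered (4 px):
    . . . . .
    . . . . .
    . . . X .
    . . X X X

Z-buffer (winner per pixel, '.' = empty):
  . . . . .
  . . 0 . .
  . . . 1 .
  . . 1 1 1

Answer: 1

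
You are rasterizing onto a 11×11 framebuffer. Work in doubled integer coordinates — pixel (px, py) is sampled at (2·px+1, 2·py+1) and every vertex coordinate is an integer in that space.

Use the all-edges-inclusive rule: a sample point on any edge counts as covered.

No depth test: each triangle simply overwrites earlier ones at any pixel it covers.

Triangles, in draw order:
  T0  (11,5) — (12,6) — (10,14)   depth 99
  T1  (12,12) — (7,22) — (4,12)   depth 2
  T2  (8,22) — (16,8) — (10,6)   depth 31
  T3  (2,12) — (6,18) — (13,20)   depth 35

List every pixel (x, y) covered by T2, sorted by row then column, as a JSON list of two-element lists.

T0:
  2·area = 10
  edge (11, 5)→(12, 6): d=(1,1) inclusive
  edge (12, 6)→(10, 14): d=(-2,8) inclusive
  edge (10, 14)→(11, 5): d=(1,-9) inclusive
    (3,0)@(7, 1): e=[0,50,-40] → ·  [on edge]
    (4,1)@(9, 3): e=[0,30,-20] → ·  [on edge]
    (5,2)@(11, 5): e=[0,10,0] → #  [on edge]
    (6,2)@(13, 5): e=[-2,-6,18] → ·
    (5,3)@(11, 7): e=[2,6,2] → #
    (6,3)@(13, 7): e=[0,-10,20] → ·  [on edge]
    (5,4)@(11, 9): e=[4,2,4] → #
    (6,4)@(13, 9): e=[2,-14,22] → ·
    (7,4)@(15, 9): e=[0,-30,40] → ·  [on edge]
    (5,5)@(11, 11): e=[6,-2,6] → ·
    (8,5)@(17, 11): e=[0,-50,60] → ·  [on edge]
    (9,6)@(19, 13): e=[0,-70,80] → ·  [on edge]
    (10,7)@(21, 15): e=[0,-90,100] → ·  [on edge]
  covered (3 px):
    · · · · · · · · · · ·
    · · · · · · · · · · ·
    · · · · · # · · · · ·
    · · · · · # · · · · ·
    · · · · · # · · · · ·
    · · · · · · · · · · ·
    · · · · · · · · · · ·
    · · · · · · · · · · ·
    · · · · · · · · · · ·
    · · · · · · · · · · ·
    · · · · · · · · · · ·
T1:
  2·area = 80
  edge (12, 12)→(7, 22): d=(-5,10) inclusive
  edge (7, 22)→(4, 12): d=(-3,-10) inclusive
  edge (4, 12)→(12, 12): d=(8,0) inclusive
    (2,6)@(5, 13): e=[65,7,8] → #
    (3,6)@(7, 13): e=[45,27,8] → #
    (4,6)@(9, 13): e=[25,47,8] → #
    (5,6)@(11, 13): e=[5,67,8] → #
    (6,6)@(13, 13): e=[-15,87,8] → ·
    (2,7)@(5, 15): e=[55,1,24] → #
    (5,7)@(11, 15): e=[-5,61,24] → ·
    (2,8)@(5, 17): e=[45,-5,40] → ·
    (3,8)@(7, 17): e=[25,15,40] → #
    (5,8)@(11, 17): e=[-15,55,40] → ·
    (3,9)@(7, 19): e=[15,9,56] → #
    (4,9)@(9, 19): e=[-5,29,56] → ·
  covered (11 px):
    · · · · · · · · · · ·
    · · · · · · · · · · ·
    · · · · · · · · · · ·
    · · · · · · · · · · ·
    · · · · · · · · · · ·
    · · · · · · · · · · ·
    · · # # # # · · · · ·
    · · # # # · · · · · ·
    · · · # # · · · · · ·
    · · · # · · · · · · ·
    · · · # · · · · · · ·
T2:
  2·area = 100  (B↔C swapped to make it positive)
  edge (8, 22)→(10, 6): d=(2,-16) inclusive
  edge (10, 6)→(16, 8): d=(6,2) inclusive
  edge (16, 8)→(8, 22): d=(-8,14) inclusive
    (0,1)@(1, 3): e=[-150,0,250] → ·  [on edge]
    (3,2)@(7, 5): e=[-50,0,150] → ·  [on edge]
    (5,3)@(11, 7): e=[18,4,78] → #
    (6,3)@(13, 7): e=[50,0,50] → #  [on edge]
    (7,3)@(15, 7): e=[82,-4,22] → ·
    (5,4)@(11, 9): e=[22,16,62] → #
    (7,4)@(15, 9): e=[86,8,6] → #
    (8,4)@(17, 9): e=[118,4,-22] → ·
    (9,4)@(19, 9): e=[150,0,-50] → ·  [on edge]
    (5,5)@(11, 11): e=[26,28,46] → #
    (7,5)@(15, 11): e=[90,20,-10] → ·
    (5,6)@(11, 13): e=[30,40,30] → #
  covered (13 px):
    · · · · · · · · · · ·
    · · · · · · · · · · ·
    · · · · · · · · · · ·
    · · · · · # # · · · ·
    · · · · · # # # · · ·
    · · · · · # # · · · ·
    · · · · · # # · · · ·
    · · · · # # · · · · ·
    · · · · # · · · · · ·
    · · · · # · · · · · ·
    · · · · · · · · · · ·
T3:
  2·area = 34  (B↔C swapped to make it positive)
  edge (2, 12)→(13, 20): d=(11,8) inclusive
  edge (13, 20)→(6, 18): d=(-7,-2) inclusive
  edge (6, 18)→(2, 12): d=(-4,-6) inclusive
    (1,6)@(3, 13): e=[3,29,2] → #
    (2,6)@(5, 13): e=[-13,33,14] → ·
    (1,7)@(3, 15): e=[25,15,-6] → ·
    (2,7)@(5, 15): e=[9,19,6] → #
    (3,7)@(7, 15): e=[-7,23,18] → ·
    (2,8)@(5, 17): e=[31,5,-2] → ·
    (3,8)@(7, 17): e=[15,9,10] → #
    (4,8)@(9, 17): e=[-1,13,22] → ·
    (3,9)@(7, 19): e=[37,-5,2] → ·
    (5,9)@(11, 19): e=[5,3,26] → #
    (6,9)@(13, 19): e=[-11,7,38] → ·
    (5,10)@(11, 21): e=[27,-11,18] → ·
  covered (4 px):
    · · · · · · · · · · ·
    · · · · · · · · · · ·
    · · · · · · · · · · ·
    · · · · · · · · · · ·
    · · · · · · · · · · ·
    · · · · · · · · · · ·
    · # · · · · · · · · ·
    · · # · · · · · · · ·
    · · · # · · · · · · ·
    · · · · · # · · · · ·
    · · · · · · · · · · ·

Final: [[5,3],[6,3],[5,4],[6,4],[7,4],[5,5],[6,5],[5,6],[6,6],[4,7],[5,7],[4,8],[4,9]]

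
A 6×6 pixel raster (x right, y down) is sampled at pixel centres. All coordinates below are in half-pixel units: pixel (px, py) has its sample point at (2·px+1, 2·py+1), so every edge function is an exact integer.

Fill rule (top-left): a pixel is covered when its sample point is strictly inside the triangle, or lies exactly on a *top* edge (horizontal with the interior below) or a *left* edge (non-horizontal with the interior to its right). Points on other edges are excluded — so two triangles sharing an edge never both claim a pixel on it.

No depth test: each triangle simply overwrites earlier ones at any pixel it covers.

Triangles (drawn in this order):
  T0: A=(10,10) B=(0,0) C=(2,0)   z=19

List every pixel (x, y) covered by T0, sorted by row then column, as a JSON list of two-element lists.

T0:
  2·area = 20
  edge (10, 10)→(0, 0): d=(-10,-10) top-left  bias=+0
  edge (0, 0)→(2, 0): d=(2,0) top-left  bias=+0
  edge (2, 0)→(10, 10): d=(8,10) right/bottom  bias=-1
    (0,0)@(1, 1): e=[0,2,18] → #  [on edge]
    (1,0)@(3, 1): e=[20,2,-2] → ·
    (0,1)@(1, 3): e=[-20,6,34] → ·
    (1,1)@(3, 3): e=[0,6,14] → #  [on edge]
    (2,1)@(5, 3): e=[20,6,-6] → ·
    (1,2)@(3, 5): e=[-20,10,30] → ·
    (2,2)@(5, 5): e=[0,10,10] → #  [on edge]
    (3,2)@(7, 5): e=[20,10,-10] → ·
    (2,3)@(5, 7): e=[-20,14,26] → ·
    (3,3)@(7, 7): e=[0,14,6] → #  [on edge]
    (4,3)@(9, 7): e=[20,14,-14] → ·
    (3,4)@(7, 9): e=[-20,18,22] → ·
    (4,4)@(9, 9): e=[0,18,2] → #  [on edge]
    (5,5)@(11, 11): e=[0,22,-2] → ·  [on edge]
  covered (5 px):
    # · · · · ·
    · # · · · ·
    · · # · · ·
    · · · # · ·
    · · · · # ·
    · · · · · ·

Answer: [[0,0],[1,1],[2,2],[3,3],[4,4]]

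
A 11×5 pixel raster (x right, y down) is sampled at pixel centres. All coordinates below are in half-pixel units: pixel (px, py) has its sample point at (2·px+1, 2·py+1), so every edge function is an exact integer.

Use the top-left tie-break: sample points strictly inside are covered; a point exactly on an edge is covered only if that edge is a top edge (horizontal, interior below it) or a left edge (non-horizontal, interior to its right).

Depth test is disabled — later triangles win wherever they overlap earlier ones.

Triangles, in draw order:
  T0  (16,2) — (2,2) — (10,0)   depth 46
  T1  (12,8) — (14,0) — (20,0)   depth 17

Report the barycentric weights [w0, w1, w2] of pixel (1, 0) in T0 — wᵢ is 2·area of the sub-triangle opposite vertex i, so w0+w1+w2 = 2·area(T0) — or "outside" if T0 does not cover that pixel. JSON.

T0:
  2·area = 28
  edge (16, 2)→(2, 2): d=(-14,0) right/bottom  bias=-1
  edge (2, 2)→(10, 0): d=(8,-2) top-left  bias=+0
  edge (10, 0)→(16, 2): d=(6,2) right/bottom  bias=-1
    (3,0)@(7, 1): e=[14,2,12] → X
    (4,0)@(9, 1): e=[14,6,8] → X
    (5,0)@(11, 1): e=[14,10,4] → X
    (6,0)@(13, 1): e=[14,14,0] → .  [on edge]
    (3,1)@(7, 3): e=[-14,18,24] → .
    (4,1)@(9, 3): e=[-14,22,20] → .
    (5,1)@(11, 3): e=[-14,26,16] → .
    (9,1)@(19, 3): e=[-14,42,0] → .  [on edge]
  covered (3 px):
    . . . X X X . . . . .
    . . . . . . . . . . .
    . . . . . . . . . . .
    . . . . . . . . . . .
    . . . . . . . . . . .
T1:
  2·area = 48
  edge (12, 8)→(14, 0): d=(2,-8) top-left  bias=+0
  edge (14, 0)→(20, 0): d=(6,0) top-left  bias=+0
  edge (20, 0)→(12, 8): d=(-8,8) right/bottom  bias=-1
    (7,0)@(15, 1): e=[10,6,32] → X
    (8,0)@(17, 1): e=[26,6,16] → X
    (9,0)@(19, 1): e=[42,6,0] → .  [on edge]
    (7,1)@(15, 3): e=[14,18,16] → X
    (8,1)@(17, 3): e=[30,18,0] → .  [on edge]
    (6,2)@(13, 5): e=[2,30,16] → X
    (7,2)@(15, 5): e=[18,30,0] → .  [on edge]
    (6,3)@(13, 7): e=[6,42,0] → .  [on edge]
    (5,4)@(11, 9): e=[-6,54,0] → .  [on edge]
  covered (4 px):
    . . . . . . . X X . .
    . . . . . . . X . . .
    . . . . . . X . . . .
    . . . . . . . . . . .
    . . . . . . . . . . .

Result: "outside"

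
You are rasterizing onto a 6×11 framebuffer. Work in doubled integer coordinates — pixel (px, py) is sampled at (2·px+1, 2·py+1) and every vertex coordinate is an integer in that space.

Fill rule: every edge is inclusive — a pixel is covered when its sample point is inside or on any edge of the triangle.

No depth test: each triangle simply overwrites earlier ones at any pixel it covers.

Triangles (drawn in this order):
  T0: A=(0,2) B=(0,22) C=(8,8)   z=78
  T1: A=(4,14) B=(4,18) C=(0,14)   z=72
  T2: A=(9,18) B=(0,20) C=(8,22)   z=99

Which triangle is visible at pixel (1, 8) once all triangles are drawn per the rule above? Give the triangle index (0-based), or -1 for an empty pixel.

T0:
  2·area = 160  (B↔C swapped to make it positive)
  edge (0, 2)→(8, 8): d=(8,6) inclusive
  edge (8, 8)→(0, 22): d=(-8,14) inclusive
  edge (0, 22)→(0, 2): d=(0,-20) inclusive
    (0,1)@(1, 3): e=[2,138,20] → #
    (1,1)@(3, 3): e=[-10,110,60] → ·
    (0,2)@(1, 5): e=[18,122,20] → #
    (1,2)@(3, 5): e=[6,94,60] → #
    (2,2)@(5, 5): e=[-6,66,100] → ·
    (0,3)@(1, 7): e=[34,106,20] → #
    (2,3)@(5, 7): e=[10,50,100] → #
    (3,3)@(7, 7): e=[-2,22,140] → ·
    (0,4)@(1, 9): e=[50,90,20] → #
    (3,4)@(7, 9): e=[14,6,140] → #
    (4,4)@(9, 9): e=[2,-22,180] → ·
    (0,5)@(1, 11): e=[66,74,20] → #
  covered (20 px):
    · · · · · ·
    # · · · · ·
    # # · · · ·
    # # # · · ·
    # # # # · ·
    # # # · · ·
    # # # · · ·
    # # · · · ·
    # · · · · ·
    # · · · · ·
    · · · · · ·
T1:
  2·area = 16
  edge (4, 14)→(4, 18): d=(0,4) inclusive
  edge (4, 18)→(0, 14): d=(-4,-4) inclusive
  edge (0, 14)→(4, 14): d=(4,0) inclusive
    (0,7)@(1, 15): e=[12,0,4] → #  [on edge]
    (1,7)@(3, 15): e=[4,8,4] → #
    (2,7)@(5, 15): e=[-4,16,4] → ·
    (0,8)@(1, 17): e=[12,-8,12] → ·
    (1,8)@(3, 17): e=[4,0,12] → #  [on edge]
    (2,8)@(5, 17): e=[-4,8,12] → ·
    (1,9)@(3, 19): e=[4,-8,20] → ·
    (2,9)@(5, 19): e=[-4,0,20] → ·  [on edge]
    (3,10)@(7, 21): e=[-12,0,28] → ·  [on edge]
  covered (3 px):
    · · · · · ·
    · · · · · ·
    · · · · · ·
    · · · · · ·
    · · · · · ·
    · · · · · ·
    · · · · · ·
    # # · · · ·
    · # · · · ·
    · · · · · ·
    · · · · · ·
T2:
  2·area = 34  (B↔C swapped to make it positive)
  edge (9, 18)→(8, 22): d=(-1,4) inclusive
  edge (8, 22)→(0, 20): d=(-8,-2) inclusive
  edge (0, 20)→(9, 18): d=(9,-2) inclusive
    (2,9)@(5, 19): e=[15,18,1] → #
    (3,9)@(7, 19): e=[7,22,5] → #
    (4,9)@(9, 19): e=[-1,26,9] → ·
    (2,10)@(5, 21): e=[13,2,19] → #
    (4,10)@(9, 21): e=[-3,10,27] → ·
  covered (4 px):
    · · · · · ·
    · · · · · ·
    · · · · · ·
    · · · · · ·
    · · · · · ·
    · · · · · ·
    · · · · · ·
    · · · · · ·
    · · · · · ·
    · · # # · ·
    · · # # · ·

Z-buffer (winner per pixel, '.' = empty):
  . . . . . .
  0 . . . . .
  0 0 . . . .
  0 0 0 . . .
  0 0 0 0 . .
  0 0 0 . . .
  0 0 0 . . .
  1 1 . . . .
  0 1 . . . .
  0 . 2 2 . .
  . . 2 2 . .

Answer: 1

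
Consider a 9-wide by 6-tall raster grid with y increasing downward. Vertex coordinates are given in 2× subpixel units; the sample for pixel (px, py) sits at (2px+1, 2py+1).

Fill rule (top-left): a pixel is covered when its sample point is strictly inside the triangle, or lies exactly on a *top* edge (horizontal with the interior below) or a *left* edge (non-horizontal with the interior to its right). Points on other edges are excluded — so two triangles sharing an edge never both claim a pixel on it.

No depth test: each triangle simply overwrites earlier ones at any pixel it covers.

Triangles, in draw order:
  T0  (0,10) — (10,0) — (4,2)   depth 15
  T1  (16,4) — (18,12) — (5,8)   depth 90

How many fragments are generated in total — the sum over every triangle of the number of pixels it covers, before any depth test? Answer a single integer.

T0:
  2·area = 40  (B↔C swapped to make it positive)
  edge (0, 10)→(4, 2): d=(4,-8) top-left  bias=+0
  edge (4, 2)→(10, 0): d=(6,-2) top-left  bias=+0
  edge (10, 0)→(0, 10): d=(-10,10) right/bottom  bias=-1
    (3,0)@(7, 1): e=[20,0,20] → X  [on edge]
    (4,0)@(9, 1): e=[36,4,0] → .  [on edge]
    (0,1)@(1, 3): e=[-20,0,60] → .  [on edge]
    (2,1)@(5, 3): e=[12,8,20] → X
    (3,1)@(7, 3): e=[28,12,0] → .  [on edge]
    (1,2)@(3, 5): e=[4,16,20] → X
    (2,2)@(5, 5): e=[20,20,0] → .  [on edge]
    (1,3)@(3, 7): e=[12,28,0] → .  [on edge]
    (0,4)@(1, 9): e=[4,36,0] → .  [on edge]
  covered (3 px):
    . . . X . . . . .
    . . X . . . . . .
    . X . . . . . . .
    . . . . . . . . .
    . . . . . . . . .
    . . . . . . . . .
T1:
  2·area = 96
  edge (16, 4)→(18, 12): d=(2,8) right/bottom  bias=-1
  edge (18, 12)→(5, 8): d=(-13,-4) top-left  bias=+0
  edge (5, 8)→(16, 4): d=(11,-4) top-left  bias=+0
    (7,2)@(15, 5): e=[10,79,7] → X
    (8,2)@(17, 5): e=[-6,87,15] → .
    (4,3)@(9, 7): e=[62,29,5] → X
    (5,3)@(11, 7): e=[46,37,13] → X
    (6,3)@(13, 7): e=[30,45,21] → X
    (8,3)@(17, 7): e=[-2,61,37] → .
    (4,4)@(9, 9): e=[66,3,27] → X
    (8,4)@(17, 9): e=[2,35,59] → X
    (4,5)@(9, 11): e=[70,-23,49] → .
    (5,5)@(11, 11): e=[54,-15,57] → .
    (6,5)@(13, 11): e=[38,-7,65] → .
    (7,5)@(15, 11): e=[22,1,73] → X
  covered (12 px):
    . . . . . . . . .
    . . . . . . . . .
    . . . . . . . X .
    . . . . X X X X .
    . . . . X X X X X
    . . . . . . . X X

Final: 15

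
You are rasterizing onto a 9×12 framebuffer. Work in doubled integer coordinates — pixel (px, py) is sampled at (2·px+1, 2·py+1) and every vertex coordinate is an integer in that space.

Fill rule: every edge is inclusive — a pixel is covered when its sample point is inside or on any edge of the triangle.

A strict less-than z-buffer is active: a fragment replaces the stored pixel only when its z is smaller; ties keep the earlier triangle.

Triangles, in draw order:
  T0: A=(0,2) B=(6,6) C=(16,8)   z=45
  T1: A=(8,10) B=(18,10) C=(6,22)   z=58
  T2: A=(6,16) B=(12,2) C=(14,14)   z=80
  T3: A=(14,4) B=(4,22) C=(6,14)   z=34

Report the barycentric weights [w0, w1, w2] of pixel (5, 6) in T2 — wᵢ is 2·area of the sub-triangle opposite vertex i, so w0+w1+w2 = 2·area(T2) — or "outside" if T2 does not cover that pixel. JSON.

T0:
  2·area = 28  (B↔C swapped to make it positive)
  edge (0, 2)→(16, 8): d=(16,6) inclusive
  edge (16, 8)→(6, 6): d=(-10,-2) inclusive
  edge (6, 6)→(0, 2): d=(-6,-4) inclusive
    (0,2)@(1, 5): e=[42,0,-14] → ·  [on edge]
    (2,2)@(5, 5): e=[18,8,2] → #
    (3,2)@(7, 5): e=[6,12,10] → #
    (4,2)@(9, 5): e=[-6,16,18] → ·
    (2,3)@(5, 7): e=[50,-12,-10] → ·
    (3,3)@(7, 7): e=[38,-8,-2] → ·
    (5,3)@(11, 7): e=[14,0,14] → #  [on edge]
    (6,3)@(13, 7): e=[2,4,22] → #
    (7,3)@(15, 7): e=[-10,8,30] → ·
    (5,4)@(11, 9): e=[46,-20,2] → ·
    (6,4)@(13, 9): e=[34,-16,10] → ·
  covered (4 px):
    · · · · · · · · ·
    · · · · · · · · ·
    · · # # · · · · ·
    · · · · · # # · ·
    · · · · · · · · ·
    · · · · · · · · ·
    · · · · · · · · ·
    · · · · · · · · ·
    · · · · · · · · ·
    · · · · · · · · ·
    · · · · · · · · ·
    · · · · · · · · ·
T1:
  2·area = 120
  edge (8, 10)→(18, 10): d=(10,0) inclusive
  edge (18, 10)→(6, 22): d=(-12,12) inclusive
  edge (6, 22)→(8, 10): d=(2,-12) inclusive
    (4,5)@(9, 11): e=[10,96,14] → #
    (5,5)@(11, 11): e=[10,72,38] → #
    (6,5)@(13, 11): e=[10,48,62] → #
    (7,5)@(15, 11): e=[10,24,86] → #
    (8,5)@(17, 11): e=[10,0,110] → #  [on edge]
    (4,6)@(9, 13): e=[30,72,18] → #
    (7,6)@(15, 13): e=[30,0,90] → #  [on edge]
    (8,6)@(17, 13): e=[30,-24,114] → ·
    (4,7)@(9, 15): e=[50,48,22] → #
    (6,7)@(13, 15): e=[50,0,70] → #  [on edge]
    (7,7)@(15, 15): e=[50,-24,94] → ·
    (3,8)@(7, 17): e=[70,48,2] → #
    (5,8)@(11, 17): e=[70,0,50] → #  [on edge]
    (4,9)@(9, 19): e=[90,0,30] → #  [on edge]
    (3,10)@(7, 21): e=[110,0,10] → #  [on edge]
    (2,11)@(5, 23): e=[130,0,-10] → ·  [on edge]
  covered (18 px):
    · · · · · · · · ·
    · · · · · · · · ·
    · · · · · · · · ·
    · · · · · · · · ·
    · · · · · · · · ·
    · · · · # # # # #
    · · · · # # # # ·
    · · · · # # # · ·
    · · · # # # · · ·
    · · · # # · · · ·
    · · · # · · · · ·
    · · · · · · · · ·
T2:
  2·area = 100
  edge (6, 16)→(12, 2): d=(6,-14) inclusive
  edge (12, 2)→(14, 14): d=(2,12) inclusive
  edge (14, 14)→(6, 16): d=(-8,2) inclusive
    (5,2)@(11, 5): e=[4,18,78] → #
    (6,2)@(13, 5): e=[32,-6,74] → ·
    (5,3)@(11, 7): e=[16,22,62] → #
    (6,3)@(13, 7): e=[44,-2,58] → ·
    (4,4)@(9, 9): e=[0,50,50] → #  [on edge]
    (6,4)@(13, 9): e=[56,2,42] → #
    (7,4)@(15, 9): e=[84,-22,38] → ·
    (4,5)@(9, 11): e=[12,54,34] → #
    (7,5)@(15, 11): e=[96,-18,22] → ·
    (4,6)@(9, 13): e=[24,58,18] → #
    (7,6)@(15, 13): e=[108,-14,6] → ·
    (3,7)@(7, 15): e=[8,86,6] → #
    (1,11)@(3, 23): e=[0,150,-50] → ·  [on edge]
  covered (13 px):
    · · · · · · · · ·
    · · · · · · · · ·
    · · · · · # · · ·
    · · · · · # · · ·
    · · · · # # # · ·
    · · · · # # # · ·
    · · · · # # # · ·
    · · · # # · · · ·
    · · · · · · · · ·
    · · · · · · · · ·
    · · · · · · · · ·
    · · · · · · · · ·
T3:
  2·area = 44
  edge (14, 4)→(4, 22): d=(-10,18) inclusive
  edge (4, 22)→(6, 14): d=(2,-8) inclusive
  edge (6, 14)→(14, 4): d=(8,-10) inclusive
    (5,4)@(11, 9): e=[4,30,10] → #
    (6,4)@(13, 9): e=[-32,46,30] → ·
    (4,5)@(9, 11): e=[20,18,6] → #
    (5,5)@(11, 11): e=[-16,34,26] → ·
    (3,6)@(7, 13): e=[36,6,2] → #
    (4,6)@(9, 13): e=[0,22,22] → #  [on edge]
    (5,6)@(11, 13): e=[-36,38,42] → ·
    (3,7)@(7, 15): e=[16,10,18] → #
    (4,7)@(9, 15): e=[-20,26,38] → ·
    (3,8)@(7, 17): e=[-4,14,34] → ·
    (2,9)@(5, 19): e=[12,2,30] → #
    (3,9)@(7, 19): e=[-24,18,50] → ·
  covered (6 px):
    · · · · · · · · ·
    · · · · · · · · ·
    · · · · · · · · ·
    · · · · · · · · ·
    · · · · · # · · ·
    · · · · # · · · ·
    · · · # # · · · ·
    · · · # · · · · ·
    · · · · · · · · ·
    · · # · · · · · ·
    · · · · · · · · ·
    · · · · · · · · ·

Final: [34,14,52]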